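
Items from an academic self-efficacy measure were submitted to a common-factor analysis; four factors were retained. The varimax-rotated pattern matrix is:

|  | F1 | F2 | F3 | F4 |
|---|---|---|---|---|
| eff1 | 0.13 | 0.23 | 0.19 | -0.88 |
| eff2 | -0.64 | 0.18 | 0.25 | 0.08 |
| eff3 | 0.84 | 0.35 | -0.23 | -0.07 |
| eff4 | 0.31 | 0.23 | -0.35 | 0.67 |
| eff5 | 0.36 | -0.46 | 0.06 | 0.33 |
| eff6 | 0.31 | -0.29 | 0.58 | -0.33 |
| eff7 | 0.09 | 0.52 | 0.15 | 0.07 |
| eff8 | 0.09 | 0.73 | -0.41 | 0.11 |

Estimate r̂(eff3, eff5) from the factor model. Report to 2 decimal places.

r̂ = Σ λ_i·λ_j across factors = (0.84)(0.36) + (0.35)(-0.46) + (-0.23)(0.06) + (-0.07)(0.33)
  = +0.3024 -0.1610 -0.0138 -0.0231 = 0.1045

0.10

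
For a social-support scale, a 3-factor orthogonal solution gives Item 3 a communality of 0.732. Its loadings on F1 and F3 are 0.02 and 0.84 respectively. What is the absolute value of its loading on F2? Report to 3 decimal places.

0.161

Under orthogonal rotation h² = Σλ², so λ_F2² = h² − (0.7060) = 0.732 − 0.7060 = 0.0260.
|λ| = √0.0260 = 0.1612.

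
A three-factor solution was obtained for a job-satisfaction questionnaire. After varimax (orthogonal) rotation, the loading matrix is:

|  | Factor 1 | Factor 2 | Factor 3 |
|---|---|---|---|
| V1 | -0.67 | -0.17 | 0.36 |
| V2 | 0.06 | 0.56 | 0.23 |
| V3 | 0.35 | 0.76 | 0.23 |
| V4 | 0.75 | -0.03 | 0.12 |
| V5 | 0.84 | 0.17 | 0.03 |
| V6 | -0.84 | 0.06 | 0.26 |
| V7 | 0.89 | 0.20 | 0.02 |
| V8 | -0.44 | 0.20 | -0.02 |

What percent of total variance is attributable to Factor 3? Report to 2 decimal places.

3.99%

SS loadings for Factor 3 = 0.36² + 0.23² + 0.23² + 0.12² + 0.03² + 0.26² + 0.02² + (-0.02)² = 0.3191
With 8 standardized items, total variance = 8. Proportion = 0.3191/8 = 0.0399 → 3.99%.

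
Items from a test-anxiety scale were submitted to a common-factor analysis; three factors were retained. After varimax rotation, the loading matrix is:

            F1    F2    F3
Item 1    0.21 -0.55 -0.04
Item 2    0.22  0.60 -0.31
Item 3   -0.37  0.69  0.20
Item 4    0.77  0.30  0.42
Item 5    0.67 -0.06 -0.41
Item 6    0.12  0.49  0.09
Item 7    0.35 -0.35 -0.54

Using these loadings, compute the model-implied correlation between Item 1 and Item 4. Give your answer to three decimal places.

-0.020

r̂ = Σ λ_i·λ_j across factors = (0.21)(0.77) + (-0.55)(0.30) + (-0.04)(0.42)
  = +0.1617 -0.1650 -0.0168 = -0.0201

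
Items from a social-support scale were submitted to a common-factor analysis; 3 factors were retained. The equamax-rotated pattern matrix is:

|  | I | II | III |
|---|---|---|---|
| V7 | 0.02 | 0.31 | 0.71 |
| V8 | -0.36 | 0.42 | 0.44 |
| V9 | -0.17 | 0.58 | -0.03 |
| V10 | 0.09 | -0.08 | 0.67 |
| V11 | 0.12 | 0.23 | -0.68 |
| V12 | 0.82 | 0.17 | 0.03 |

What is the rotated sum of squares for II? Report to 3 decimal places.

0.697

SS loadings for II = 0.31² + 0.42² + 0.58² + (-0.08)² + 0.23² + 0.17² = 0.0961 + 0.1764 + 0.3364 + 0.0064 + 0.0529 + 0.0289 = 0.6971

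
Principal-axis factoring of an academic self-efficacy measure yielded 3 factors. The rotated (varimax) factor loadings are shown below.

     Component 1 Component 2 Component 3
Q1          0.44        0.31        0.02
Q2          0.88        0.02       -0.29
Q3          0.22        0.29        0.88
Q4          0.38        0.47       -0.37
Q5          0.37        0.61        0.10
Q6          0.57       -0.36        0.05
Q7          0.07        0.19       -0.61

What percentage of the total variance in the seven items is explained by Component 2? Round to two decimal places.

13.42%

SS loadings for Component 2 = 0.31² + 0.02² + 0.29² + 0.47² + 0.61² + (-0.36)² + 0.19² = 0.9393
With 7 standardized items, total variance = 7. Proportion = 0.9393/7 = 0.1342 → 13.42%.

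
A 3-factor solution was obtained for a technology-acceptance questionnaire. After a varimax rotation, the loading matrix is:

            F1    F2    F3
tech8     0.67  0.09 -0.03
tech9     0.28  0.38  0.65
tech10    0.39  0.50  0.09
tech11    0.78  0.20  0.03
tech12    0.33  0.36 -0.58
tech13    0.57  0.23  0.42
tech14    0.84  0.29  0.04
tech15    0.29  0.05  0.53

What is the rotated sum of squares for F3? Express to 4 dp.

1.2277

SS loadings for F3 = (-0.03)² + 0.65² + 0.09² + 0.03² + (-0.58)² + 0.42² + 0.04² + 0.53² = 0.0009 + 0.4225 + 0.0081 + 0.0009 + 0.3364 + 0.1764 + 0.0016 + 0.2809 = 1.2277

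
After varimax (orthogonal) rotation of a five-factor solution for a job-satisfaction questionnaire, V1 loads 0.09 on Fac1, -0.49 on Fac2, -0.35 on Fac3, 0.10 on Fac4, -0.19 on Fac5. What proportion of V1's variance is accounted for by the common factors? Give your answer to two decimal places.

h² = 0.09² + (-0.49)² + (-0.35)² + 0.10² + (-0.19)² = 0.0081 + 0.2401 + 0.1225 + 0.0100 + 0.0361 = 0.4168

0.42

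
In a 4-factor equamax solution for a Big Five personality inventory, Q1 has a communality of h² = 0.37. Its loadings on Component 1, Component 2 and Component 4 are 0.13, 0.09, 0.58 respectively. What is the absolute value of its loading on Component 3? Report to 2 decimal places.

Under orthogonal rotation h² = Σλ², so λ_Component 3² = h² − (0.3614) = 0.37 − 0.3614 = 0.0086.
|λ| = √0.0086 = 0.0927.

0.09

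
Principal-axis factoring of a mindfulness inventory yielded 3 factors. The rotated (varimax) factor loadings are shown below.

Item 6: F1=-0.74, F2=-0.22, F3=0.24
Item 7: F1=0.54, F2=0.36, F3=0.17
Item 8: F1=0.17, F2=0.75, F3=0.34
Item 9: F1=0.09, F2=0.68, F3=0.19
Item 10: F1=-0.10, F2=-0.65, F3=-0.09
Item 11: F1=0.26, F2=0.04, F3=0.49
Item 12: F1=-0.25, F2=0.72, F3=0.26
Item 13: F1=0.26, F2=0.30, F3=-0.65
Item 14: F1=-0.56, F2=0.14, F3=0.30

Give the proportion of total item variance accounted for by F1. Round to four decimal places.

SS loadings for F1 = (-0.74)² + 0.54² + 0.17² + 0.09² + (-0.10)² + 0.26² + (-0.25)² + 0.26² + (-0.56)² = 1.3975
Proportion of variance = 1.3975 / 9 = 0.1553.

0.1553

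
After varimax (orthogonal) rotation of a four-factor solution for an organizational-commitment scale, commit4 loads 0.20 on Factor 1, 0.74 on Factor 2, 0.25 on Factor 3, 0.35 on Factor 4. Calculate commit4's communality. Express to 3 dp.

0.773

h² = 0.20² + 0.74² + 0.25² + 0.35² = 0.0400 + 0.5476 + 0.0625 + 0.1225 = 0.7726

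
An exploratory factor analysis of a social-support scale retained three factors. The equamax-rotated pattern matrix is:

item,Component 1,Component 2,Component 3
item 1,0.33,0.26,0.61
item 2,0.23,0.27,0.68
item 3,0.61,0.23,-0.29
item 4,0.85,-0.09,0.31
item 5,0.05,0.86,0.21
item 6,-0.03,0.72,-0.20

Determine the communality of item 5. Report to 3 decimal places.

h² = 0.05² + 0.86² + 0.21² = 0.0025 + 0.7396 + 0.0441 = 0.7862

0.786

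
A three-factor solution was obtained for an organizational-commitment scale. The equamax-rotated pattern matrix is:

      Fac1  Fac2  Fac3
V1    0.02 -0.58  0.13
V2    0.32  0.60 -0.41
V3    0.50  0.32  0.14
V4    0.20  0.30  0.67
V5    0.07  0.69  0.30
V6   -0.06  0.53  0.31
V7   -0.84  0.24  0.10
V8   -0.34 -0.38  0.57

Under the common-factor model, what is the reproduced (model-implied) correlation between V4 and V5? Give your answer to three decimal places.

0.422

r̂ = Σ λ_i·λ_j across factors = (0.20)(0.07) + (0.30)(0.69) + (0.67)(0.30)
  = +0.0140 +0.2070 +0.2010 = 0.4220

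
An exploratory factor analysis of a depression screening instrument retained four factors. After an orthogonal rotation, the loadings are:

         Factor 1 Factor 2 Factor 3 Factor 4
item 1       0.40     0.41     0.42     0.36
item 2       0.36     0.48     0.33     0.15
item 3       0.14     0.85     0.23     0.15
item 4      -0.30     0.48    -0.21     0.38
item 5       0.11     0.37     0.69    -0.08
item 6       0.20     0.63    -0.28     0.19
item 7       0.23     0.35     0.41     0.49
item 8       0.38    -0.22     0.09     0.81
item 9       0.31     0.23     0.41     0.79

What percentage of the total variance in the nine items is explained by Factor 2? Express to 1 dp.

23.4%

SS loadings for Factor 2 = 0.41² + 0.48² + 0.85² + 0.48² + 0.37² + 0.63² + 0.35² + (-0.22)² + 0.23² = 2.1090
With 9 standardized items, total variance = 9. Proportion = 2.1090/9 = 0.2343 → 23.43%.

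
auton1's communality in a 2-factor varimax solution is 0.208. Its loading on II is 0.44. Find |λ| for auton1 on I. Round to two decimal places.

0.12

Under orthogonal rotation h² = Σλ², so λ_I² = h² − (0.1936) = 0.208 − 0.1936 = 0.0144.
|λ| = √0.0144 = 0.1200.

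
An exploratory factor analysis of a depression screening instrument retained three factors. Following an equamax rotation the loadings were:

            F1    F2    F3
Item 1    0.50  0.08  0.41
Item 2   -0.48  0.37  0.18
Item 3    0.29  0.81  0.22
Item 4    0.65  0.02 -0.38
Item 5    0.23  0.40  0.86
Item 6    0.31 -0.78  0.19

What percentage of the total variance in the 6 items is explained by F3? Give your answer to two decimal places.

19.48%

SS loadings for F3 = 0.41² + 0.18² + 0.22² + (-0.38)² + 0.86² + 0.19² = 1.1690
With 6 standardized items, total variance = 6. Proportion = 1.1690/6 = 0.1948 → 19.48%.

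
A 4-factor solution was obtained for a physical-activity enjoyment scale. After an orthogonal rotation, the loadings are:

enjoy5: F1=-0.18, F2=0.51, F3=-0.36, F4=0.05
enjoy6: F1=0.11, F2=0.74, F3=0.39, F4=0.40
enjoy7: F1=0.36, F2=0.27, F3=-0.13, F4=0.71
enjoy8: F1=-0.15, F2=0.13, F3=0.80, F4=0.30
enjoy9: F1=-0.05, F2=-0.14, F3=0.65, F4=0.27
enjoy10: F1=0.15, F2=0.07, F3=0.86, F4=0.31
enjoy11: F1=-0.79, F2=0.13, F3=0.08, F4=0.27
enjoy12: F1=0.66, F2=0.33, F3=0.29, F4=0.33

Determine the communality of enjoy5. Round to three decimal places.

0.425

h² = (-0.18)² + 0.51² + (-0.36)² + 0.05² = 0.0324 + 0.2601 + 0.1296 + 0.0025 = 0.4246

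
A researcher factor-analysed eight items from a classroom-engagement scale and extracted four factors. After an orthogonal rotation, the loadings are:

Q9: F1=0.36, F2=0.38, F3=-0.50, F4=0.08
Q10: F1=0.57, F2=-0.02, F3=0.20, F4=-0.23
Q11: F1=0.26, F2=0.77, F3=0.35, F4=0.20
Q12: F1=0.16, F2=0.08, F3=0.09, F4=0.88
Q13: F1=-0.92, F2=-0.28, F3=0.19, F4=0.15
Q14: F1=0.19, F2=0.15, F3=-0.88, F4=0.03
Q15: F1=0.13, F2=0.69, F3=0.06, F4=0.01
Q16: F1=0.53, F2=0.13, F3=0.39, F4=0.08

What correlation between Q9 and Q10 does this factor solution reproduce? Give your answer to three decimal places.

0.079

r̂ = Σ λ_i·λ_j across factors = (0.36)(0.57) + (0.38)(-0.02) + (-0.50)(0.20) + (0.08)(-0.23)
  = +0.2052 -0.0076 -0.1000 -0.0184 = 0.0792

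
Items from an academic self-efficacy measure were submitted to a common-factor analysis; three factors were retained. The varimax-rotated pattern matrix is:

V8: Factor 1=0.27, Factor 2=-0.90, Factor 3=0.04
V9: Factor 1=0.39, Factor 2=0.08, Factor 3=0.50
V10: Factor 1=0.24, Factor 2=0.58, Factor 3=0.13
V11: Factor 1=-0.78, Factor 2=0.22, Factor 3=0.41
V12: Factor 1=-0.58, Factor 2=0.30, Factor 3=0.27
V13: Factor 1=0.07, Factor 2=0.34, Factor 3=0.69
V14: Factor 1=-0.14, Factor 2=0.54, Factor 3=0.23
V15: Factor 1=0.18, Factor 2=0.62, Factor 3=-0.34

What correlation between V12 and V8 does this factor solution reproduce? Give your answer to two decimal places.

-0.42

r̂ = Σ λ_i·λ_j across factors = (-0.58)(0.27) + (0.30)(-0.90) + (0.27)(0.04)
  = -0.1566 -0.2700 +0.0108 = -0.4158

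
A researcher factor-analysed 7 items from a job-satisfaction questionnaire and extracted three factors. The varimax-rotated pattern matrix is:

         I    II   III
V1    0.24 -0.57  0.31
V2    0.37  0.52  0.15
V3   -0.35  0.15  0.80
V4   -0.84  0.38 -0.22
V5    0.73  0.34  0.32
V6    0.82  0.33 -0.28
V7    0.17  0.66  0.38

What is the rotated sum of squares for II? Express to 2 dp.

SS loadings for II = (-0.57)² + 0.52² + 0.15² + 0.38² + 0.34² + 0.33² + 0.66² = 0.3249 + 0.2704 + 0.0225 + 0.1444 + 0.1156 + 0.1089 + 0.4356 = 1.4223

1.42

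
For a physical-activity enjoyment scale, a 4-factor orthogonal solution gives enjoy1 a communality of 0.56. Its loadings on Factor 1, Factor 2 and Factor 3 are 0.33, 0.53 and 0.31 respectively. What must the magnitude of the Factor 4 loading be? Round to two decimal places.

0.27

Under orthogonal rotation h² = Σλ², so λ_Factor 4² = h² − (0.4859) = 0.56 − 0.4859 = 0.0741.
|λ| = √0.0741 = 0.2722.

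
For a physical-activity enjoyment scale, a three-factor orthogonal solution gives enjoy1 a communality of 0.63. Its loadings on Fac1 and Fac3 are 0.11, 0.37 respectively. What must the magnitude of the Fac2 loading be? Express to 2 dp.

Under orthogonal rotation h² = Σλ², so λ_Fac2² = h² − (0.1490) = 0.63 − 0.1490 = 0.4810.
|λ| = √0.4810 = 0.6935.

0.69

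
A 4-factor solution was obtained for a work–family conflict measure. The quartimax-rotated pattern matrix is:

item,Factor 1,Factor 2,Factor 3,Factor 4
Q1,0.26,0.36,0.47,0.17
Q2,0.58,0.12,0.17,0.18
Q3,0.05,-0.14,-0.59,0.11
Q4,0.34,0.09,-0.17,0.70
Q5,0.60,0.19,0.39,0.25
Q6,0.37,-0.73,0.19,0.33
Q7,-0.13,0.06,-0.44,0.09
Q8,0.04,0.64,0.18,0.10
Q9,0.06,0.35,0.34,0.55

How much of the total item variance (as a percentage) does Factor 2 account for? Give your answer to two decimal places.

14.18%

SS loadings for Factor 2 = 0.36² + 0.12² + (-0.14)² + 0.09² + 0.19² + (-0.73)² + 0.06² + 0.64² + 0.35² = 1.2764
With 9 standardized items, total variance = 9. Proportion = 1.2764/9 = 0.1418 → 14.18%.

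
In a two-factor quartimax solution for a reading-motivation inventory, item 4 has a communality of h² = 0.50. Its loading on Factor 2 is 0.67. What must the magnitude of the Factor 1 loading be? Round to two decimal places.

Under orthogonal rotation h² = Σλ², so λ_Factor 1² = h² − (0.4489) = 0.50 − 0.4489 = 0.0511.
|λ| = √0.0511 = 0.2261.

0.23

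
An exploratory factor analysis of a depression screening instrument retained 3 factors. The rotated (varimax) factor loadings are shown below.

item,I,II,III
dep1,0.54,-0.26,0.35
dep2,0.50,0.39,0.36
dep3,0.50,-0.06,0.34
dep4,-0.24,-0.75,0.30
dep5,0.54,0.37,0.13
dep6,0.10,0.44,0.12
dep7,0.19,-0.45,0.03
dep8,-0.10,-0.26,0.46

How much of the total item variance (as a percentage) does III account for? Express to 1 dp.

SS loadings for III = 0.35² + 0.36² + 0.34² + 0.30² + 0.13² + 0.12² + 0.03² + 0.46² = 0.7015
With 8 standardized items, total variance = 8. Proportion = 0.7015/8 = 0.0877 → 8.77%.

8.8%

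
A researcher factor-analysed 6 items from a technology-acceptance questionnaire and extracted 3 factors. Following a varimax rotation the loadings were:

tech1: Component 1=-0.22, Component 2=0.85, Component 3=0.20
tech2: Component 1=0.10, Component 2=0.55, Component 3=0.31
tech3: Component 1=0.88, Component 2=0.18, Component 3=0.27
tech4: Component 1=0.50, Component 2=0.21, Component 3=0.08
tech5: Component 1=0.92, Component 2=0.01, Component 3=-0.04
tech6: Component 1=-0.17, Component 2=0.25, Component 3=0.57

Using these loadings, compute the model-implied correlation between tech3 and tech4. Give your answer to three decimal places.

r̂ = Σ λ_i·λ_j across factors = (0.88)(0.50) + (0.18)(0.21) + (0.27)(0.08)
  = +0.4400 +0.0378 +0.0216 = 0.4994

0.499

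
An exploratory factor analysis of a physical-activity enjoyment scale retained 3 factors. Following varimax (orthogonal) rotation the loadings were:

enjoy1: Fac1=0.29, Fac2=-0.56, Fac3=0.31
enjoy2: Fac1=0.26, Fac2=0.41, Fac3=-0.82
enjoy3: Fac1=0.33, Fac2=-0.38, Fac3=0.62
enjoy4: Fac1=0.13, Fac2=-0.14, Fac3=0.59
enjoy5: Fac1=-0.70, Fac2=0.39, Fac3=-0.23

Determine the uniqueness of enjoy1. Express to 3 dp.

0.506

h² = 0.29² + (-0.56)² + 0.31² = 0.0841 + 0.3136 + 0.0961 = 0.4938
Uniqueness u² = 1 − h² = 1 − 0.4938 = 0.5062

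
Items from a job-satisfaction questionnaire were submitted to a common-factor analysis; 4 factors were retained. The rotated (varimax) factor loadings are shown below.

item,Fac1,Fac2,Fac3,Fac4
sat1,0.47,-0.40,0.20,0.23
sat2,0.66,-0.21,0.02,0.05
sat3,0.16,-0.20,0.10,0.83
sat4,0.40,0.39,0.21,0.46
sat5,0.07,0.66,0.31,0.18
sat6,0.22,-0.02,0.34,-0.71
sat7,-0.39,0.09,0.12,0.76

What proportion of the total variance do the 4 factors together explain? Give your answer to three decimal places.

0.611

SS loadings by factor: 1.0475, 0.8403, 0.3206, 2.0700; total = 4.2784.
Total variance with 7 standardized items is 7, so the solution explains 4.2784/7 = 0.6112.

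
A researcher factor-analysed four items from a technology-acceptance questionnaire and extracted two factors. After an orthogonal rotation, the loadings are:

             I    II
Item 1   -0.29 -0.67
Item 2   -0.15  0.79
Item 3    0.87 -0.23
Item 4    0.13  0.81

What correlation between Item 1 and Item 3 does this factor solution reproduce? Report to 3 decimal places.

r̂ = Σ λ_i·λ_j across factors = (-0.29)(0.87) + (-0.67)(-0.23)
  = -0.2523 +0.1541 = -0.0982

-0.098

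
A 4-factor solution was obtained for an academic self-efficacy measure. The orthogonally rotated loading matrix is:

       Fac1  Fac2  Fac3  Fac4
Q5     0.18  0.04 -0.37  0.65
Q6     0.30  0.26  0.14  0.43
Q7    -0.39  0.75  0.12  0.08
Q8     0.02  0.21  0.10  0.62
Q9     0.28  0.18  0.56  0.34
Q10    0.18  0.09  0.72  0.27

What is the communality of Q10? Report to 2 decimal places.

0.63

h² = 0.18² + 0.09² + 0.72² + 0.27² = 0.0324 + 0.0081 + 0.5184 + 0.0729 = 0.6318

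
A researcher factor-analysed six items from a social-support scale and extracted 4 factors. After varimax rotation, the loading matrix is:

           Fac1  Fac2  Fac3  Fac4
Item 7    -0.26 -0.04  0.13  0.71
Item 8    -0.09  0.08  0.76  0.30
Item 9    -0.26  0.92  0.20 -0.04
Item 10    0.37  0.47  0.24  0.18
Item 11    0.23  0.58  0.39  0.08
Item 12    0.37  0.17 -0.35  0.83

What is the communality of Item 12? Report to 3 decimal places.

0.977

h² = 0.37² + 0.17² + (-0.35)² + 0.83² = 0.1369 + 0.0289 + 0.1225 + 0.6889 = 0.9772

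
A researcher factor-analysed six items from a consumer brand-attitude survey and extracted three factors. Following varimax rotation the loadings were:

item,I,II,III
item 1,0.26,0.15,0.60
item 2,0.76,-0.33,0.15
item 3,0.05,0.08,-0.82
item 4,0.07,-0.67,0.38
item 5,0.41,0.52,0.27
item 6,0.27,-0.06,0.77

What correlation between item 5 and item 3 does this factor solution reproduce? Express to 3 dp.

r̂ = Σ λ_i·λ_j across factors = (0.41)(0.05) + (0.52)(0.08) + (0.27)(-0.82)
  = +0.0205 +0.0416 -0.2214 = -0.1593

-0.159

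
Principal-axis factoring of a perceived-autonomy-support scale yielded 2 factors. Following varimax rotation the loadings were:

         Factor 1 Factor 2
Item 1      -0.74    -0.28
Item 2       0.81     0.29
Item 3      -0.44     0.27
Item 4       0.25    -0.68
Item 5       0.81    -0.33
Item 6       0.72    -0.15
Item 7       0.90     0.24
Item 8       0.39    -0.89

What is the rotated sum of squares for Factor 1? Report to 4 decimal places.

3.5964

SS loadings for Factor 1 = (-0.74)² + 0.81² + (-0.44)² + 0.25² + 0.81² + 0.72² + 0.90² + 0.39² = 0.5476 + 0.6561 + 0.1936 + 0.0625 + 0.6561 + 0.5184 + 0.8100 + 0.1521 = 3.5964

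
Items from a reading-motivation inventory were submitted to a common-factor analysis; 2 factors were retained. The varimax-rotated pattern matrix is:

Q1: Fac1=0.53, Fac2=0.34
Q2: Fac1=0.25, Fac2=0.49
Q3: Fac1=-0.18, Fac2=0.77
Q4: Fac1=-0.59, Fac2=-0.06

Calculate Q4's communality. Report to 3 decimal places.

h² = (-0.59)² + (-0.06)² = 0.3481 + 0.0036 = 0.3517

0.352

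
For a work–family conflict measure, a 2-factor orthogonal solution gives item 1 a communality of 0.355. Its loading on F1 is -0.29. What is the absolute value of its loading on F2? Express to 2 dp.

0.52

Under orthogonal rotation h² = Σλ², so λ_F2² = h² − (0.0841) = 0.355 − 0.0841 = 0.2709.
|λ| = √0.2709 = 0.5205.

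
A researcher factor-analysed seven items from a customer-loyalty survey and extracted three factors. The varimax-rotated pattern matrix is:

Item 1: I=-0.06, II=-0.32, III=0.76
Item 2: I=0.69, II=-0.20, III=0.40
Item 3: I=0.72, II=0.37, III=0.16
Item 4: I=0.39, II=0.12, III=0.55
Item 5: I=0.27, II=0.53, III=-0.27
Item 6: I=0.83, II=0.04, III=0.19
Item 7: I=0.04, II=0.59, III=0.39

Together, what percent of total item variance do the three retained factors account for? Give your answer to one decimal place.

59.5%

Communalities: 0.6836, 0.6761, 0.6809, 0.4690, 0.4267, 0.7266, 0.5018; Σh² = 4.1647.
Total variance with 7 standardized items is 7, so the solution explains 4.1647/7 = 0.5950 = 59.50%.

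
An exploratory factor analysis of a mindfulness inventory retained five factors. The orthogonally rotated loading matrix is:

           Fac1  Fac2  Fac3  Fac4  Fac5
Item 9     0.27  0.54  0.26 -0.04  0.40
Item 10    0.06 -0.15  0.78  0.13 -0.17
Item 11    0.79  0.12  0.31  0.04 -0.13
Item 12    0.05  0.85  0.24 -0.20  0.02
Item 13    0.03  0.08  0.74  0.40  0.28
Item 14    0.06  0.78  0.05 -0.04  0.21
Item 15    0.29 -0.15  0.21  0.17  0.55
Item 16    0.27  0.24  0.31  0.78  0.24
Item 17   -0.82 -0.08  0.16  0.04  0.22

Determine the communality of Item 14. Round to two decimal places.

0.66

h² = 0.06² + 0.78² + 0.05² + (-0.04)² + 0.21² = 0.0036 + 0.6084 + 0.0025 + 0.0016 + 0.0441 = 0.6602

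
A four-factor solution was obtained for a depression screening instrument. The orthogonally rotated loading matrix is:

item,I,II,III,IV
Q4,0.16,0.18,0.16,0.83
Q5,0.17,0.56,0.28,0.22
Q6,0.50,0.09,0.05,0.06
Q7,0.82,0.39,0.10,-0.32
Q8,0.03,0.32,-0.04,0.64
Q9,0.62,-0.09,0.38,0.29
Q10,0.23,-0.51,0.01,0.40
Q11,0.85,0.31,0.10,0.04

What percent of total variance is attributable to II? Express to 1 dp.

SS loadings for II = 0.18² + 0.56² + 0.09² + 0.39² + 0.32² + (-0.09)² + (-0.51)² + 0.31² = 0.9729
With 8 standardized items, total variance = 8. Proportion = 0.9729/8 = 0.1216 → 12.16%.

12.2%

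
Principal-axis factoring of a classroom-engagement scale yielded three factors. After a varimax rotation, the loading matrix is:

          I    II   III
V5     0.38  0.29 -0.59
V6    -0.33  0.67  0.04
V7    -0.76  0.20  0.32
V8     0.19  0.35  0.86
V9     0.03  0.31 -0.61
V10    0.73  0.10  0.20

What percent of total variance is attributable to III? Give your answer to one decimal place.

26.7%

SS loadings for III = (-0.59)² + 0.04² + 0.32² + 0.86² + (-0.61)² + 0.20² = 1.6038
With 6 standardized items, total variance = 6. Proportion = 1.6038/6 = 0.2673 → 26.73%.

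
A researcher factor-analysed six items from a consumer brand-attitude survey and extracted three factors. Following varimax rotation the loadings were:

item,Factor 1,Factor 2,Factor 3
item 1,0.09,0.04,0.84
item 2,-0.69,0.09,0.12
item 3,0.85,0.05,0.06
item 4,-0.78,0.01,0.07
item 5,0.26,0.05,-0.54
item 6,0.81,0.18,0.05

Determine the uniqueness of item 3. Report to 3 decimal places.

h² = 0.85² + 0.05² + 0.06² = 0.7225 + 0.0025 + 0.0036 = 0.7286
Uniqueness u² = 1 − h² = 1 − 0.7286 = 0.2714

0.271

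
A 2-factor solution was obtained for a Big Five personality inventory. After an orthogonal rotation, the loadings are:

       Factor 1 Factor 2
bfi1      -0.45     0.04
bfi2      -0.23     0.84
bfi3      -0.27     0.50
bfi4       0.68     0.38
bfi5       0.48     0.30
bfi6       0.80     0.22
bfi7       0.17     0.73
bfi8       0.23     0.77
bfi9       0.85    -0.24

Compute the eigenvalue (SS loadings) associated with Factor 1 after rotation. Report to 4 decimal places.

SS loadings for Factor 1 = (-0.45)² + (-0.23)² + (-0.27)² + 0.68² + 0.48² + 0.80² + 0.17² + 0.23² + 0.85² = 0.2025 + 0.0529 + 0.0729 + 0.4624 + 0.2304 + 0.6400 + 0.0289 + 0.0529 + 0.7225 = 2.4654

2.4654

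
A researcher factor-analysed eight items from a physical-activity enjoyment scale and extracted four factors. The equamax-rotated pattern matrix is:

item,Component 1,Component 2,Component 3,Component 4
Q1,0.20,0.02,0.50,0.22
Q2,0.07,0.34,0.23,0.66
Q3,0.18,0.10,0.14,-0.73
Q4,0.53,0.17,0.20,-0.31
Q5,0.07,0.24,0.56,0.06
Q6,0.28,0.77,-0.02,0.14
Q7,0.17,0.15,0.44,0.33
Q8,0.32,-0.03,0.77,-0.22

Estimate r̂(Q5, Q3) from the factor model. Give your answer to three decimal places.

0.071

r̂ = Σ λ_i·λ_j across factors = (0.07)(0.18) + (0.24)(0.10) + (0.56)(0.14) + (0.06)(-0.73)
  = +0.0126 +0.0240 +0.0784 -0.0438 = 0.0712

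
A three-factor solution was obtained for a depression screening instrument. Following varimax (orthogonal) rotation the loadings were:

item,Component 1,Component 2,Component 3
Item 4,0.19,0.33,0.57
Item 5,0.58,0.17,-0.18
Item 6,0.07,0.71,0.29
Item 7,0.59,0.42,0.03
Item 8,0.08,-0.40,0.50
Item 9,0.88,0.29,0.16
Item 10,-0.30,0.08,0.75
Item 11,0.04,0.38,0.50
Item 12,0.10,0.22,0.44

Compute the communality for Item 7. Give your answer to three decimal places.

h² = 0.59² + 0.42² + 0.03² = 0.3481 + 0.1764 + 0.0009 = 0.5254

0.525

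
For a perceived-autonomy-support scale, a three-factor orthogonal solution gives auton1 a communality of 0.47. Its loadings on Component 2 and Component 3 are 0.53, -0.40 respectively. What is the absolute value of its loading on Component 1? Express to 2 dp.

0.17

Under orthogonal rotation h² = Σλ², so λ_Component 1² = h² − (0.4409) = 0.47 − 0.4409 = 0.0291.
|λ| = √0.0291 = 0.1706.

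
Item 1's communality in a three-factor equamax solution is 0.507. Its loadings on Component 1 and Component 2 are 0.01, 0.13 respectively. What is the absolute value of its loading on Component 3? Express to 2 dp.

Under orthogonal rotation h² = Σλ², so λ_Component 3² = h² − (0.0170) = 0.507 − 0.0170 = 0.4900.
|λ| = √0.4900 = 0.7000.

0.70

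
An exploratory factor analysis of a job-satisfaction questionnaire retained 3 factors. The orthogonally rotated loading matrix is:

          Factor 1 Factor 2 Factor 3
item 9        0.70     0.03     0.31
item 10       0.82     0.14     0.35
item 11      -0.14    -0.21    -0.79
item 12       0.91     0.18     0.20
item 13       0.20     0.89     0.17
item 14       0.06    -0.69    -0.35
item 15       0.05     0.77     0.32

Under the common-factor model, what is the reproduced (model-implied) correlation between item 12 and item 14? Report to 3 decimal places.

r̂ = Σ λ_i·λ_j across factors = (0.91)(0.06) + (0.18)(-0.69) + (0.20)(-0.35)
  = +0.0546 -0.1242 -0.0700 = -0.1396

-0.140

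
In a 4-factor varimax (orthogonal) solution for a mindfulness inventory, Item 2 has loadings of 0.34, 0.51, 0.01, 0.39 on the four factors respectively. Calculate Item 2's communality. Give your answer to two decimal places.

0.53

h² = 0.34² + 0.51² + 0.01² + 0.39² = 0.1156 + 0.2601 + 0.0001 + 0.1521 = 0.5279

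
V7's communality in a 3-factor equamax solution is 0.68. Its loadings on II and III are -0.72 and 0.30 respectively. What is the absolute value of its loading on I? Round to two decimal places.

0.27

Under orthogonal rotation h² = Σλ², so λ_I² = h² − (0.6084) = 0.68 − 0.6084 = 0.0716.
|λ| = √0.0716 = 0.2676.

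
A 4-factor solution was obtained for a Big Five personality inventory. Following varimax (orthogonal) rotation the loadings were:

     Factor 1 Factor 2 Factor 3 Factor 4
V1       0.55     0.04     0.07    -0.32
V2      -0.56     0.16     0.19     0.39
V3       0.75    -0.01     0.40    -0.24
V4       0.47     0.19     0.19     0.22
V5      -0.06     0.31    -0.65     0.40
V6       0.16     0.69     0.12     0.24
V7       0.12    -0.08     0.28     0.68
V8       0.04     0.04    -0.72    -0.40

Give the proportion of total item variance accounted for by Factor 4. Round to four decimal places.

0.1501

SS loadings for Factor 4 = (-0.32)² + 0.39² + (-0.24)² + 0.22² + 0.40² + 0.24² + 0.68² + (-0.40)² = 1.2005
Proportion of variance = 1.2005 / 8 = 0.1501.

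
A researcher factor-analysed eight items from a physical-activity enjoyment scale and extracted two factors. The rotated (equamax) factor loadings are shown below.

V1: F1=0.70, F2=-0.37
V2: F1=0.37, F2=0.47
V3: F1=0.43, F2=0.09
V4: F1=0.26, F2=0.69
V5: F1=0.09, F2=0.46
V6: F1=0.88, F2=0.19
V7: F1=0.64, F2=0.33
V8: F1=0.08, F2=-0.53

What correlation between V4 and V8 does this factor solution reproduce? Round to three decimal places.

-0.345

r̂ = Σ λ_i·λ_j across factors = (0.26)(0.08) + (0.69)(-0.53)
  = +0.0208 -0.3657 = -0.3449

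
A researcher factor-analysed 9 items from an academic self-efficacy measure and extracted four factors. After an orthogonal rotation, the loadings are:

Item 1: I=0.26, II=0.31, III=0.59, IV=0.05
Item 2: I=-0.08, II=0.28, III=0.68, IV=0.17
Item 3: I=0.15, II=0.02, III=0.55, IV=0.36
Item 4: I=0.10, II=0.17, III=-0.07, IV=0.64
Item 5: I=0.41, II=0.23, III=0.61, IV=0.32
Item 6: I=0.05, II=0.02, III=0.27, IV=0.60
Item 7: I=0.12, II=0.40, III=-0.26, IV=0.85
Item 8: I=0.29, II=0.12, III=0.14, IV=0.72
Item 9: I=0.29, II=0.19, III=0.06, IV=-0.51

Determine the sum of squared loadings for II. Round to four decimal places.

0.4676

SS loadings for II = 0.31² + 0.28² + 0.02² + 0.17² + 0.23² + 0.02² + 0.40² + 0.12² + 0.19² = 0.0961 + 0.0784 + 0.0004 + 0.0289 + 0.0529 + 0.0004 + 0.1600 + 0.0144 + 0.0361 = 0.4676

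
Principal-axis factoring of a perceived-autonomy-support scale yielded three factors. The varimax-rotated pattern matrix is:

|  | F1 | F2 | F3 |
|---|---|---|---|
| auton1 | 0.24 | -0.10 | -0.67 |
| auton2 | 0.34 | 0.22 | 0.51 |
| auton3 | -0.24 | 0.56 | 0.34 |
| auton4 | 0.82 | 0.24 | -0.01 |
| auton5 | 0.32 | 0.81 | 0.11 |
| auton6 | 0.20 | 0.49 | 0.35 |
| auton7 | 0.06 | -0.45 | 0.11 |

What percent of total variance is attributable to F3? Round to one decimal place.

13.9%

SS loadings for F3 = (-0.67)² + 0.51² + 0.34² + (-0.01)² + 0.11² + 0.35² + 0.11² = 0.9714
With 7 standardized items, total variance = 7. Proportion = 0.9714/7 = 0.1388 → 13.88%.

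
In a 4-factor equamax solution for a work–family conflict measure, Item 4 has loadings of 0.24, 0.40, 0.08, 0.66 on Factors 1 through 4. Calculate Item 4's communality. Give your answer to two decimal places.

h² = 0.24² + 0.40² + 0.08² + 0.66² = 0.0576 + 0.1600 + 0.0064 + 0.4356 = 0.6596

0.66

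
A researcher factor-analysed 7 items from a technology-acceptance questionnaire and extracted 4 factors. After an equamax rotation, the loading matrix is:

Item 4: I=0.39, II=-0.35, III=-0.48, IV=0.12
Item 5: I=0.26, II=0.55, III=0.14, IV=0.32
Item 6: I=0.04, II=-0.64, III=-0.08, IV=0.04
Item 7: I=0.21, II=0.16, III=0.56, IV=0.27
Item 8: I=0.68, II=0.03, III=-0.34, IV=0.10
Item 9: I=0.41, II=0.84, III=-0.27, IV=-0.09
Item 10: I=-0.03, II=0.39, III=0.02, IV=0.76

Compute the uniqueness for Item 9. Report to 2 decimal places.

0.05

h² = 0.41² + 0.84² + (-0.27)² + (-0.09)² = 0.1681 + 0.7056 + 0.0729 + 0.0081 = 0.9547
Uniqueness u² = 1 − h² = 1 − 0.9547 = 0.0453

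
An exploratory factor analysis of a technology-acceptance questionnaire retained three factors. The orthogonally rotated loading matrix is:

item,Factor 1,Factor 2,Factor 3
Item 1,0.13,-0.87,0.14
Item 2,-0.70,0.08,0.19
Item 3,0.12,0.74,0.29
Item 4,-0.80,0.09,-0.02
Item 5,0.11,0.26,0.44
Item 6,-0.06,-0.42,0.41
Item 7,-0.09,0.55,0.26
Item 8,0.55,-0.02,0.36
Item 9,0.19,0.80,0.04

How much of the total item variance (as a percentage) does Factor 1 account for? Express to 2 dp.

16.93%

SS loadings for Factor 1 = 0.13² + (-0.70)² + 0.12² + (-0.80)² + 0.11² + (-0.06)² + (-0.09)² + 0.55² + 0.19² = 1.5237
With 9 standardized items, total variance = 9. Proportion = 1.5237/9 = 0.1693 → 16.93%.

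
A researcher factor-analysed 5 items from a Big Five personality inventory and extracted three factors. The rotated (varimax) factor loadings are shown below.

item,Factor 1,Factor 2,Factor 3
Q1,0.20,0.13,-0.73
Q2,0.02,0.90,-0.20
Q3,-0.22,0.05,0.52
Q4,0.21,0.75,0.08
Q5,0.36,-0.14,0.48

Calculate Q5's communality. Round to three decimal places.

0.380

h² = 0.36² + (-0.14)² + 0.48² = 0.1296 + 0.0196 + 0.2304 = 0.3796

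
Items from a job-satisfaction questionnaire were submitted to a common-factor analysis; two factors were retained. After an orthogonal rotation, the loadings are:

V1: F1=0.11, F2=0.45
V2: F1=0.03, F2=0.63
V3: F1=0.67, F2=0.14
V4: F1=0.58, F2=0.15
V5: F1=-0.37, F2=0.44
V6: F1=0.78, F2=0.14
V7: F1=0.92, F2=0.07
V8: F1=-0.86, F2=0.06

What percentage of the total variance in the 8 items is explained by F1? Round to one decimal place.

SS loadings for F1 = 0.11² + 0.03² + 0.67² + 0.58² + (-0.37)² + 0.78² + 0.92² + (-0.86)² = 3.1296
With 8 standardized items, total variance = 8. Proportion = 3.1296/8 = 0.3912 → 39.12%.

39.1%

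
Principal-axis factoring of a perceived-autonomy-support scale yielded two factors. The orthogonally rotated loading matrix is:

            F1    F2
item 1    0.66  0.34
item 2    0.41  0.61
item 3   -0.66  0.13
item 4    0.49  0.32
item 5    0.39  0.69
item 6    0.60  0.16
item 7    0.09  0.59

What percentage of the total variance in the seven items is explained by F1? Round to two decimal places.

25.71%

SS loadings for F1 = 0.66² + 0.41² + (-0.66)² + 0.49² + 0.39² + 0.60² + 0.09² = 1.7996
With 7 standardized items, total variance = 7. Proportion = 1.7996/7 = 0.2571 → 25.71%.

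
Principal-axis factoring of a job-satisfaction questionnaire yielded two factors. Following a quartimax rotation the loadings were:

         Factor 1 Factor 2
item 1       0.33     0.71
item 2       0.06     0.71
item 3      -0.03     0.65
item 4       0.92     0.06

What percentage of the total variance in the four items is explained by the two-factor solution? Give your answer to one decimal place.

59.9%

Communalities: 0.6130, 0.5077, 0.4234, 0.8500; Σh² = 2.3941.
Total variance with 4 standardized items is 4, so the solution explains 2.3941/4 = 0.5985 = 59.85%.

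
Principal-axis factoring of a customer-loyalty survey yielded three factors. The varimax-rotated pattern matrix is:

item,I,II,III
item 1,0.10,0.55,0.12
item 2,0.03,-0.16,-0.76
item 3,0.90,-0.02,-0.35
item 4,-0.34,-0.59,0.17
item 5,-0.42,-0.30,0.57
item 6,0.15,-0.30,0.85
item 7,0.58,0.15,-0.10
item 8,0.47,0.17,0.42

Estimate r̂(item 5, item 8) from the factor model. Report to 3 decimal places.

-0.009

r̂ = Σ λ_i·λ_j across factors = (-0.42)(0.47) + (-0.30)(0.17) + (0.57)(0.42)
  = -0.1974 -0.0510 +0.2394 = -0.0090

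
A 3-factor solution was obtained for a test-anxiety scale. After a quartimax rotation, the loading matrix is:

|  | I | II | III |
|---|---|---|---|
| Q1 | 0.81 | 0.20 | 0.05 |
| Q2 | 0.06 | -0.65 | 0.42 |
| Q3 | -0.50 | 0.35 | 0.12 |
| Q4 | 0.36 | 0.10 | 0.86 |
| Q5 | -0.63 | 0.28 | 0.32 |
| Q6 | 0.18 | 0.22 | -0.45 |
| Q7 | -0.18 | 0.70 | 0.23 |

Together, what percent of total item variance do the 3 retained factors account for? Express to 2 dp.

57.19%

Communalities: 0.6986, 0.6025, 0.3869, 0.8792, 0.5777, 0.2833, 0.5753; Σh² = 4.0035.
Total variance with 7 standardized items is 7, so the solution explains 4.0035/7 = 0.5719 = 57.19%.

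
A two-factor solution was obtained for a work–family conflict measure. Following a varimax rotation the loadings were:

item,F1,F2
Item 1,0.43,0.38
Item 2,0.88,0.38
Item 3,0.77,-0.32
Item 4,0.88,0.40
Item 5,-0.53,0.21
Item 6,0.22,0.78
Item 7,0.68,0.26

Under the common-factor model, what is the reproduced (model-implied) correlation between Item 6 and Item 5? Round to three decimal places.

r̂ = Σ λ_i·λ_j across factors = (0.22)(-0.53) + (0.78)(0.21)
  = -0.1166 +0.1638 = 0.0472

0.047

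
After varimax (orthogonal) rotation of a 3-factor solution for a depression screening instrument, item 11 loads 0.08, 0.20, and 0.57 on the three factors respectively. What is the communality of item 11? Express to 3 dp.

h² = 0.08² + 0.20² + 0.57² = 0.0064 + 0.0400 + 0.3249 = 0.3713

0.371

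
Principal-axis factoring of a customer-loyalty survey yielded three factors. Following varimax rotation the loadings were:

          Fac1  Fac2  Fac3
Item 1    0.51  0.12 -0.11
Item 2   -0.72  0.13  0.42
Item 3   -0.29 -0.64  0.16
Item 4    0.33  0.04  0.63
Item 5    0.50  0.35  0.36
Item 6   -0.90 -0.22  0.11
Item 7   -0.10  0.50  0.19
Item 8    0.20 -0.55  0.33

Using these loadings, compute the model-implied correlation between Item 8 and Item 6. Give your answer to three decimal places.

r̂ = Σ λ_i·λ_j across factors = (0.20)(-0.90) + (-0.55)(-0.22) + (0.33)(0.11)
  = -0.1800 +0.1210 +0.0363 = -0.0227

-0.023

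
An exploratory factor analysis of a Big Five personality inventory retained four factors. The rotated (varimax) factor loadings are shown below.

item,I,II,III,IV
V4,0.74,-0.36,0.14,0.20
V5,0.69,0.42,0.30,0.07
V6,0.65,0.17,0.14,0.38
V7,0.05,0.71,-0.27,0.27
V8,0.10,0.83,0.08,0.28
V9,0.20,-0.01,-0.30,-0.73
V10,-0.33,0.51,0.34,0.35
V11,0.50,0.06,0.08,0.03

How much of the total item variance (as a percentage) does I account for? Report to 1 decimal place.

23.2%

SS loadings for I = 0.74² + 0.69² + 0.65² + 0.05² + 0.10² + 0.20² + (-0.33)² + 0.50² = 1.8576
With 8 standardized items, total variance = 8. Proportion = 1.8576/8 = 0.2322 → 23.22%.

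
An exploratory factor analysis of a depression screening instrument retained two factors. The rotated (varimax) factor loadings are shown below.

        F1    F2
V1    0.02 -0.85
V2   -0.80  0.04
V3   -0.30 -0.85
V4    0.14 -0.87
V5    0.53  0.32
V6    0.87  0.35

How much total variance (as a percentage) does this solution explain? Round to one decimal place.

Communalities: 0.7229, 0.6416, 0.8125, 0.7765, 0.3833, 0.8794; Σh² = 4.2162.
Total variance with 6 standardized items is 6, so the solution explains 4.2162/6 = 0.7027 = 70.27%.

70.3%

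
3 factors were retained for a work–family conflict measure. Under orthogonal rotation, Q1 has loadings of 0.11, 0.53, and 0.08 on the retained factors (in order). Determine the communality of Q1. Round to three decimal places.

h² = 0.11² + 0.53² + 0.08² = 0.0121 + 0.2809 + 0.0064 = 0.2994

0.299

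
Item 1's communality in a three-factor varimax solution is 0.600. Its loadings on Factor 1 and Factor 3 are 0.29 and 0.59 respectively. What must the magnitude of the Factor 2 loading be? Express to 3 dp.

0.410

Under orthogonal rotation h² = Σλ², so λ_Factor 2² = h² − (0.4322) = 0.600 − 0.4322 = 0.1678.
|λ| = √0.1678 = 0.4096.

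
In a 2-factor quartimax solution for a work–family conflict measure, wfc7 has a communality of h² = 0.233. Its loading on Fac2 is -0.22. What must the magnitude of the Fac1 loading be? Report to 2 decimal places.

0.43

Under orthogonal rotation h² = Σλ², so λ_Fac1² = h² − (0.0484) = 0.233 − 0.0484 = 0.1846.
|λ| = √0.1846 = 0.4297.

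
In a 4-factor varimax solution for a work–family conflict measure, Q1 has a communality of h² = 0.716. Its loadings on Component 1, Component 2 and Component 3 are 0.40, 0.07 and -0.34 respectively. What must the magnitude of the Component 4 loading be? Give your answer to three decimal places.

Under orthogonal rotation h² = Σλ², so λ_Component 4² = h² − (0.2805) = 0.716 − 0.2805 = 0.4355.
|λ| = √0.4355 = 0.6599.

0.660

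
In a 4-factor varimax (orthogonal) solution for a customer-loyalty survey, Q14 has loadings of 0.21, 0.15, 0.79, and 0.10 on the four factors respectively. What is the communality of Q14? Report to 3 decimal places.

0.701

h² = 0.21² + 0.15² + 0.79² + 0.10² = 0.0441 + 0.0225 + 0.6241 + 0.0100 = 0.7007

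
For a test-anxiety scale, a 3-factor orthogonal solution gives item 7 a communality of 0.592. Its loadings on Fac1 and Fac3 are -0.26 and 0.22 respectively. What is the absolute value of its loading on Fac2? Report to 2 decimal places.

Under orthogonal rotation h² = Σλ², so λ_Fac2² = h² − (0.1160) = 0.592 − 0.1160 = 0.4760.
|λ| = √0.4760 = 0.6899.

0.69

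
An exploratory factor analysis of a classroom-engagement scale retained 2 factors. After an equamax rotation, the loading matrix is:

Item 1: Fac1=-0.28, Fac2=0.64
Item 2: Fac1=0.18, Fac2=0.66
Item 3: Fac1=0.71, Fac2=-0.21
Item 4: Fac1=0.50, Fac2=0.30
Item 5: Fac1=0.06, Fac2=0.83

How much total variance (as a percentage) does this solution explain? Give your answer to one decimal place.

50.7%

SS loadings by factor: 0.8685, 1.6682; total = 2.5367.
Total variance with 5 standardized items is 5, so the solution explains 2.5367/5 = 0.5073 = 50.73%.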